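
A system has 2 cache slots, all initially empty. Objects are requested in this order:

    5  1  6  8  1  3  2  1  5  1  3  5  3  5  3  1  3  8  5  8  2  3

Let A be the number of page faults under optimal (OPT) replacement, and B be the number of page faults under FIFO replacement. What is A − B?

-2

Under OPT: F F F F . F F . F . F . . . . F . F F . F F → 13 faults.
Under FIFO: F F F F F F F F F . F . . . . F . F F . F F → 15 faults.
A − B = 13 − 15 = -2.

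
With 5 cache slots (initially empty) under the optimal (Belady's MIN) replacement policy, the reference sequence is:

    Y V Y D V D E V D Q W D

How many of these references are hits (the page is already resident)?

Y → fault, frames (Y)
V → fault, frames (Y V)
Y → hit
D → fault, frames (Y V D)
V → hit
D → hit
E → fault, frames (Y V D E)
V → hit
D → hit
Q → fault, frames (Y V D E Q)
W → fault, evict Q, frames (Y V D E W)
D → hit
Hits: 6.

6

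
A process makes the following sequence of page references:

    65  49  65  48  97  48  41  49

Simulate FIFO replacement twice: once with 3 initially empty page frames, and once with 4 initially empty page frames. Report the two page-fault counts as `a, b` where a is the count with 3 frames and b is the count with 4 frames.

6, 5

3 frames: F F . F F . F F → 6 faults.
4 frames: F F . F F . F . → 5 faults.
5 < 6: adding a frame reduced faults, as is typical.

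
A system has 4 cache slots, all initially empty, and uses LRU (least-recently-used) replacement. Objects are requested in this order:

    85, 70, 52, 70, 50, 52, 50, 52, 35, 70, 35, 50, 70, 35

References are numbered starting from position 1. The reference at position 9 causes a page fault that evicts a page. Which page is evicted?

85

pos 1: 85: miss, frames {85}
pos 2: 70: miss, frames {85,70}
pos 3: 52: miss, frames {85,70,52}
pos 4: 70: hit
pos 5: 50: miss, frames {85,52,70,50}
pos 6: 52: hit
pos 7: 50: hit
pos 8: 52: hit
pos 9: 35: miss, evict 85, frames {70,50,52,35}
At position 9, page 85 is evicted.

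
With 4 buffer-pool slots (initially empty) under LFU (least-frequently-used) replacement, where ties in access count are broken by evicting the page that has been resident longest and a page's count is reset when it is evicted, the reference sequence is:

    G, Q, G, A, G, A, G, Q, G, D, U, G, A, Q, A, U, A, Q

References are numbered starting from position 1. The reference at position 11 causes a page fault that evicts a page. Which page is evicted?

D

pos 1: G → fault, frames (G)
pos 2: Q → fault, frames (G Q)
pos 3: G → hit
pos 4: A → fault, frames (G Q A)
pos 5: G → hit
pos 6: A → hit
pos 7: G → hit
pos 8: Q → hit
pos 9: G → hit
pos 10: D → fault, frames (G Q A D)
pos 11: U → fault, evict D, frames (G Q A U)
At position 11, page D is evicted.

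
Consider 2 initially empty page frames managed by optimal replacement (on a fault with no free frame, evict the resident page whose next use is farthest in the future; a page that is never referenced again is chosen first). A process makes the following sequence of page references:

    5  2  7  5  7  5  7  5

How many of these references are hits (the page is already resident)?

5

5: fault, frames (5)
2: fault, frames (5 2)
7: fault, evict 2, frames (5 7)
5: hit
7: hit
5: hit
7: hit
5: hit
Hits: 5.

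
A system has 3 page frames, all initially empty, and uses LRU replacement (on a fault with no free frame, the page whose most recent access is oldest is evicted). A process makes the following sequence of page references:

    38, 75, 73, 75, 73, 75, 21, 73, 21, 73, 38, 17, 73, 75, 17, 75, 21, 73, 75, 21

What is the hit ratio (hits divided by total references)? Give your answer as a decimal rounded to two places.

0.55

38: fault, frames [38]
75: fault, frames [38, 75]
73: fault, frames [38, 75, 73]
75: hit
73: hit
75: hit
21: fault, evict 38, frames [73, 75, 21]
73: hit
21: hit
73: hit
38: fault, evict 75, frames [21, 73, 38]
17: fault, evict 21, frames [73, 38, 17]
73: hit
75: fault, evict 38, frames [17, 73, 75]
17: hit
75: hit
21: fault, evict 73, frames [17, 75, 21]
73: fault, evict 17, frames [75, 21, 73]
75: hit
21: hit
Hits: 11 of 20 references → 11/20 = 0.5500.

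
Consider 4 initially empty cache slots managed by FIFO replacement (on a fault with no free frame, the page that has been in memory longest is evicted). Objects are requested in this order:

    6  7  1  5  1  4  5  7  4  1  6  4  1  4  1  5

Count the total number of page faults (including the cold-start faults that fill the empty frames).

6

6 -> fault, frames (6)
7 -> fault, frames (6 7)
1 -> fault, frames (6 7 1)
5 -> fault, frames (6 7 1 5)
1 -> hit
4 -> fault, evict 6, frames (7 1 5 4)
5 -> hit
7 -> hit
4 -> hit
1 -> hit
6 -> fault, evict 7, frames (1 5 4 6)
4 -> hit
1 -> hit
4 -> hit
1 -> hit
5 -> hit
Page faults: 6.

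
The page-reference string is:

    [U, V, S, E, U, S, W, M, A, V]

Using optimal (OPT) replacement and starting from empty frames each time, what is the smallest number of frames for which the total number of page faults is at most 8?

f=1: 10 faults
f=2: 9 faults
f=3: 8 faults
f=4: 7 faults
f=5: 7 faults
f=6: 7 faults
f=7: 7 faults
Smallest f with faults ≤ 8 is 3.

3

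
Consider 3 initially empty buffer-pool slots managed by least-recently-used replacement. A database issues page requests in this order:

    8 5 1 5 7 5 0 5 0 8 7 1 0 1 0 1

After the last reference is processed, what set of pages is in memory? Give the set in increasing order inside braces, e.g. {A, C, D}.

{0, 1, 7}

8 -> miss, frames {8}
5 -> miss, frames {8,5}
1 -> miss, frames {8,5,1}
5 -> hit
7 -> miss, evict 8, frames {1,5,7}
5 -> hit
0 -> miss, evict 1, frames {7,5,0}
5 -> hit
0 -> hit
8 -> miss, evict 7, frames {5,0,8}
7 -> miss, evict 5, frames {0,8,7}
1 -> miss, evict 0, frames {8,7,1}
0 -> miss, evict 8, frames {7,1,0}
1 -> hit
0 -> hit
1 -> hit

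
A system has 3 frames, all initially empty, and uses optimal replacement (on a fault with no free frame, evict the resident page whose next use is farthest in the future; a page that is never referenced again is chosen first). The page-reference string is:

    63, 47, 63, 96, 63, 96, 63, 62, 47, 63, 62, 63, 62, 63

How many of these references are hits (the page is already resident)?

63 → miss, frames (63)
47 → miss, frames (63 47)
63 → hit
96 → miss, frames (63 47 96)
63 → hit
96 → hit
63 → hit
62 → miss, evict 96, frames (63 47 62)
47 → hit
63 → hit
62 → hit
63 → hit
62 → hit
63 → hit
Hits: 10.

10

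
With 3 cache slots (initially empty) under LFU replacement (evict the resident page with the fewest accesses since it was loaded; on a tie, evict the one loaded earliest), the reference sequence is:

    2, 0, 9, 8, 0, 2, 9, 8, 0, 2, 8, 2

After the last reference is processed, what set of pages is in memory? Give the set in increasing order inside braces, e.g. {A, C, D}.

2: miss, frames [2]
0: miss, frames [2, 0]
9: miss, frames [2, 0, 9]
8: miss, evict 2, frames [0, 9, 8]
0: hit
2: miss, evict 9, frames [0, 8, 2]
9: miss, evict 8, frames [0, 2, 9]
8: miss, evict 2, frames [0, 9, 8]
0: hit
2: miss, evict 9, frames [0, 8, 2]
8: hit
2: hit

{0, 2, 8}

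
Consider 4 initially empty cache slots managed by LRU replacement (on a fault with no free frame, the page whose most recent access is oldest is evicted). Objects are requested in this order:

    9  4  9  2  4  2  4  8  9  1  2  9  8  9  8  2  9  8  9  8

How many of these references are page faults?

6

9 → fault, frames [9]
4 → fault, frames [9, 4]
9 → hit
2 → fault, frames [4, 9, 2]
4 → hit
2 → hit
4 → hit
8 → fault, frames [9, 2, 4, 8]
9 → hit
1 → fault, evict 2, frames [4, 8, 9, 1]
2 → fault, evict 4, frames [8, 9, 1, 2]
9 → hit
8 → hit
9 → hit
8 → hit
2 → hit
9 → hit
8 → hit
9 → hit
8 → hit
Page faults: 6.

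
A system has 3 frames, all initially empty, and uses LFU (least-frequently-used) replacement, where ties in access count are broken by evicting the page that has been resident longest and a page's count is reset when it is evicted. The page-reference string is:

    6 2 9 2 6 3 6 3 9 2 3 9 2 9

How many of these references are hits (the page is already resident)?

5

6 -> fault, frames [6]
2 -> fault, frames [6, 2]
9 -> fault, frames [6, 2, 9]
2 -> hit
6 -> hit
3 -> fault, evict 9, frames [6, 2, 3]
6 -> hit
3 -> hit
9 -> fault, evict 2, frames [6, 3, 9]
2 -> fault, evict 9, frames [6, 3, 2]
3 -> hit
9 -> fault, evict 2, frames [6, 3, 9]
2 -> fault, evict 9, frames [6, 3, 2]
9 -> fault, evict 2, frames [6, 3, 9]
Hits: 5.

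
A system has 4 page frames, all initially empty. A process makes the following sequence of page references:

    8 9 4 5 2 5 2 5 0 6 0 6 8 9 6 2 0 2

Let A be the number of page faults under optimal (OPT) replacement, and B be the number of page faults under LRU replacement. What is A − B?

Under OPT: F F F F F . . . F F . . . . . F . . → 8 faults.
Under LRU: F F F F F . . . F F . . F F . F F . → 11 faults.
A − B = 8 − 11 = -3.

-3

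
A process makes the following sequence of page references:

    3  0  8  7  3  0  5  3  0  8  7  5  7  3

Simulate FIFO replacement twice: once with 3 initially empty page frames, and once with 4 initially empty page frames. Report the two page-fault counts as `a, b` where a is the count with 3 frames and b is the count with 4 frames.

10, 11

3 frames: F F F F F F F . . F F . . F → 10 faults.
4 frames: F F F F . . F F F F F F . F → 11 faults.
11 > 10: adding a frame increased faults — Belady's anomaly.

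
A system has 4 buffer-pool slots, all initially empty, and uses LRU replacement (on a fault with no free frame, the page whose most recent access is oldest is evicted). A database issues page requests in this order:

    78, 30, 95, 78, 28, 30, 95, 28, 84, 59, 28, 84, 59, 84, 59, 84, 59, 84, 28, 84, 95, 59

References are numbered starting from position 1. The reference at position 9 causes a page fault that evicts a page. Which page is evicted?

78

pos 1: 78 -> fault, frames [78]
pos 2: 30 -> fault, frames [78, 30]
pos 3: 95 -> fault, frames [78, 30, 95]
pos 4: 78 -> hit
pos 5: 28 -> fault, frames [30, 95, 78, 28]
pos 6: 30 -> hit
pos 7: 95 -> hit
pos 8: 28 -> hit
pos 9: 84 -> fault, evict 78, frames [30, 95, 28, 84]
At position 9, page 78 is evicted.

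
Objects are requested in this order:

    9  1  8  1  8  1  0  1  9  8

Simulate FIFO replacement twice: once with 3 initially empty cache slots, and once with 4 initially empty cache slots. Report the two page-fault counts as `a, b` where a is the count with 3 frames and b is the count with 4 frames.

3 frames: F F F . . . F . F . → 5 faults.
4 frames: F F F . . . F . . . → 4 faults.
4 < 5: adding a frame reduced faults, as is typical.

5, 4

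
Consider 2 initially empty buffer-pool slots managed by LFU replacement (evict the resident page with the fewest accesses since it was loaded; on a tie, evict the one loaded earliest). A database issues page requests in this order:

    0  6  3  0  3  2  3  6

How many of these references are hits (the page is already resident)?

2

0: fault, frames {0}
6: fault, frames {0,6}
3: fault, evict 0, frames {6,3}
0: fault, evict 6, frames {3,0}
3: hit
2: fault, evict 0, frames {3,2}
3: hit
6: fault, evict 2, frames {3,6}
Hits: 2.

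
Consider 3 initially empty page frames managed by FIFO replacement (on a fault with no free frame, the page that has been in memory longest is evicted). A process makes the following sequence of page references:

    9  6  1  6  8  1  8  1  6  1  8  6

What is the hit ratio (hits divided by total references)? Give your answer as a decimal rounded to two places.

0.67

9: fault, frames {9}
6: fault, frames {9,6}
1: fault, frames {9,6,1}
6: hit
8: fault, evict 9, frames {6,1,8}
1: hit
8: hit
1: hit
6: hit
1: hit
8: hit
6: hit
Hits: 8 of 12 references → 8/12 = 0.6667.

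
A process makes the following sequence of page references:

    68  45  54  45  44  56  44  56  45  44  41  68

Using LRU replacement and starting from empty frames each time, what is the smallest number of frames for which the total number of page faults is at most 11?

2

f=1: 12 faults
f=2: 9 faults
f=3: 7 faults
f=4: 7 faults
f=5: 7 faults
f=6: 6 faults
Smallest f with faults ≤ 11 is 2.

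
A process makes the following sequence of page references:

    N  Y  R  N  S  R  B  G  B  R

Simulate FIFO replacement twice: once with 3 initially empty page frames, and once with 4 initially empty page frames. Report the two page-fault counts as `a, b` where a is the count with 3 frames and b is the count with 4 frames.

7, 6

3 frames: F F F . F . F F . F → 7 faults.
4 frames: F F F . F . F F . . → 6 faults.
6 < 7: adding a frame reduced faults, as is typical.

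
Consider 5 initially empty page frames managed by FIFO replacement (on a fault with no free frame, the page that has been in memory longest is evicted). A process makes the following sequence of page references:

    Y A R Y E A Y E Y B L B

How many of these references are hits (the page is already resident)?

Y -> miss, frames {Y}
A -> miss, frames {Y,A}
R -> miss, frames {Y,A,R}
Y -> hit
E -> miss, frames {Y,A,R,E}
A -> hit
Y -> hit
E -> hit
Y -> hit
B -> miss, frames {Y,A,R,E,B}
L -> miss, evict Y, frames {A,R,E,B,L}
B -> hit
Hits: 6.

6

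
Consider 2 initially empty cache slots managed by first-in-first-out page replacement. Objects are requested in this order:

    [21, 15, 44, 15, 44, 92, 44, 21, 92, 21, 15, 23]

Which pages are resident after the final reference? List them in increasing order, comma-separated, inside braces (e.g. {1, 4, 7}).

21 -> miss, frames [21]
15 -> miss, frames [21, 15]
44 -> miss, evict 21, frames [15, 44]
15 -> hit
44 -> hit
92 -> miss, evict 15, frames [44, 92]
44 -> hit
21 -> miss, evict 44, frames [92, 21]
92 -> hit
21 -> hit
15 -> miss, evict 92, frames [21, 15]
23 -> miss, evict 21, frames [15, 23]

{15, 23}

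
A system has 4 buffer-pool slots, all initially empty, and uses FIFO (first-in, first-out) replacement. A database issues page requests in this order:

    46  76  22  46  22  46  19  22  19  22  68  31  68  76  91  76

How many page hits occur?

8

46: fault, frames (46)
76: fault, frames (46 76)
22: fault, frames (46 76 22)
46: hit
22: hit
46: hit
19: fault, frames (46 76 22 19)
22: hit
19: hit
22: hit
68: fault, evict 46, frames (76 22 19 68)
31: fault, evict 76, frames (22 19 68 31)
68: hit
76: fault, evict 22, frames (19 68 31 76)
91: fault, evict 19, frames (68 31 76 91)
76: hit
Hits: 8.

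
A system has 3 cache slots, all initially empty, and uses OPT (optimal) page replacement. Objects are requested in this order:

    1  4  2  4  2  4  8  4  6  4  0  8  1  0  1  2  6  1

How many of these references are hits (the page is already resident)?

1: miss, frames {1}
4: miss, frames {1,4}
2: miss, frames {1,4,2}
4: hit
2: hit
4: hit
8: miss, evict 2, frames {1,4,8}
4: hit
6: miss, evict 1, frames {4,8,6}
4: hit
0: miss, evict 4, frames {8,6,0}
8: hit
1: miss, evict 8, frames {6,0,1}
0: hit
1: hit
2: miss, evict 0, frames {6,1,2}
6: hit
1: hit
Hits: 10.

10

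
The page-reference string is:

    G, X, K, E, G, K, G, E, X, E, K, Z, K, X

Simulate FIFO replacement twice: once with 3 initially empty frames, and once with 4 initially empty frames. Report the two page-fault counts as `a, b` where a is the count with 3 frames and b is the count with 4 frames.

8, 5

3 frames: F F F F F . . . F . F F . . → 8 faults.
4 frames: F F F F . . . . . . . F . . → 5 faults.
5 < 8: adding a frame reduced faults, as is typical.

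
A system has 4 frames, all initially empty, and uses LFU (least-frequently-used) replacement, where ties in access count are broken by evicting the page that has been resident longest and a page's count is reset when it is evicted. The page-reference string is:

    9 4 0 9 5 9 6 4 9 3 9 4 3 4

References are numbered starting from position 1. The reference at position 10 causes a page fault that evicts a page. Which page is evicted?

5

pos 1: 9 -> fault, frames (9)
pos 2: 4 -> fault, frames (9 4)
pos 3: 0 -> fault, frames (9 4 0)
pos 4: 9 -> hit
pos 5: 5 -> fault, frames (9 4 0 5)
pos 6: 9 -> hit
pos 7: 6 -> fault, evict 4, frames (9 0 5 6)
pos 8: 4 -> fault, evict 0, frames (9 5 6 4)
pos 9: 9 -> hit
pos 10: 3 -> fault, evict 5, frames (9 6 4 3)
At position 10, page 5 is evicted.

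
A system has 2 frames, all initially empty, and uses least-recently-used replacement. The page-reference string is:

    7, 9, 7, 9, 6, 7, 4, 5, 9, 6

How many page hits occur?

7: fault, frames (7)
9: fault, frames (7 9)
7: hit
9: hit
6: fault, evict 7, frames (9 6)
7: fault, evict 9, frames (6 7)
4: fault, evict 6, frames (7 4)
5: fault, evict 7, frames (4 5)
9: fault, evict 4, frames (5 9)
6: fault, evict 5, frames (9 6)
Hits: 2.

2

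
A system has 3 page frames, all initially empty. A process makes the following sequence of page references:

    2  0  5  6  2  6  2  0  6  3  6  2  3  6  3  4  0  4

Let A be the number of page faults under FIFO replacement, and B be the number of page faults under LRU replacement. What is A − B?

1

Under FIFO: F F F F F . . F . F F F . . . F F . → 11 faults.
Under LRU: F F F F F . . F . F . F . . . F F . → 10 faults.
A − B = 11 − 10 = 1.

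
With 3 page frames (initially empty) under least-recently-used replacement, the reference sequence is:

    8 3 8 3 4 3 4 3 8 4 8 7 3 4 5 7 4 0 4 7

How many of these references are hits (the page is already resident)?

8: miss, frames (8)
3: miss, frames (8 3)
8: hit
3: hit
4: miss, frames (8 3 4)
3: hit
4: hit
3: hit
8: hit
4: hit
8: hit
7: miss, evict 3, frames (4 8 7)
3: miss, evict 4, frames (8 7 3)
4: miss, evict 8, frames (7 3 4)
5: miss, evict 7, frames (3 4 5)
7: miss, evict 3, frames (4 5 7)
4: hit
0: miss, evict 5, frames (7 4 0)
4: hit
7: hit
Hits: 11.

11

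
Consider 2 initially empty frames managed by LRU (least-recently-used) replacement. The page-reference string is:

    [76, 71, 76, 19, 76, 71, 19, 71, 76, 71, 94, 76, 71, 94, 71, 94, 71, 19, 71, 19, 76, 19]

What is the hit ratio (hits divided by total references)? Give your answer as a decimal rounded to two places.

0.45

76: fault, frames {76}
71: fault, frames {76,71}
76: hit
19: fault, evict 71, frames {76,19}
76: hit
71: fault, evict 19, frames {76,71}
19: fault, evict 76, frames {71,19}
71: hit
76: fault, evict 19, frames {71,76}
71: hit
94: fault, evict 76, frames {71,94}
76: fault, evict 71, frames {94,76}
71: fault, evict 94, frames {76,71}
94: fault, evict 76, frames {71,94}
71: hit
94: hit
71: hit
19: fault, evict 94, frames {71,19}
71: hit
19: hit
76: fault, evict 71, frames {19,76}
19: hit
Hits: 10 of 22 references → 10/22 = 0.4545.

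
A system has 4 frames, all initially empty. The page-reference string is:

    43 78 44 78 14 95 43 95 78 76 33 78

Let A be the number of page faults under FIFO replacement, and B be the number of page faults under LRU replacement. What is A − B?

1

Under FIFO: F F F . F F F . F F F . → 9 faults.
Under LRU: F F F . F F F . . F F . → 8 faults.
A − B = 9 − 8 = 1.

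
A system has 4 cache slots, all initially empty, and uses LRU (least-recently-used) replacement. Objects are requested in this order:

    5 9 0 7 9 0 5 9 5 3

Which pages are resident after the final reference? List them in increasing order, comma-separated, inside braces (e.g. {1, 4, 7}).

{0, 3, 5, 9}

5: miss, frames (5)
9: miss, frames (5 9)
0: miss, frames (5 9 0)
7: miss, frames (5 9 0 7)
9: hit
0: hit
5: hit
9: hit
5: hit
3: miss, evict 7, frames (0 9 5 3)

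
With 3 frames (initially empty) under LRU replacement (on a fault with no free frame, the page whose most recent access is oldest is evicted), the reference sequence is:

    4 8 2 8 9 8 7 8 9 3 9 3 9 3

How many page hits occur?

4 -> miss, frames {4}
8 -> miss, frames {4,8}
2 -> miss, frames {4,8,2}
8 -> hit
9 -> miss, evict 4, frames {2,8,9}
8 -> hit
7 -> miss, evict 2, frames {9,8,7}
8 -> hit
9 -> hit
3 -> miss, evict 7, frames {8,9,3}
9 -> hit
3 -> hit
9 -> hit
3 -> hit
Hits: 8.

8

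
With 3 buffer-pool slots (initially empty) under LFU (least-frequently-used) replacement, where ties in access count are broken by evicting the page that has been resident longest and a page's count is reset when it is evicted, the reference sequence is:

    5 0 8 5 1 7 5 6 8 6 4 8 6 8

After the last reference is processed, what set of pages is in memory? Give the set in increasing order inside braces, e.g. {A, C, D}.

5: fault, frames (5)
0: fault, frames (5 0)
8: fault, frames (5 0 8)
5: hit
1: fault, evict 0, frames (5 8 1)
7: fault, evict 8, frames (5 1 7)
5: hit
6: fault, evict 1, frames (5 7 6)
8: fault, evict 7, frames (5 6 8)
6: hit
4: fault, evict 8, frames (5 6 4)
8: fault, evict 4, frames (5 6 8)
6: hit
8: hit

{5, 6, 8}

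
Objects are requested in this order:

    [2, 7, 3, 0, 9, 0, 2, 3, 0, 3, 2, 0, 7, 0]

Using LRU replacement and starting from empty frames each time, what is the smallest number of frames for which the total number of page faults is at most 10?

f=1: 14 faults
f=2: 11 faults
f=3: 8 faults
f=4: 7 faults
f=5: 5 faults
Smallest f with faults ≤ 10 is 3.

3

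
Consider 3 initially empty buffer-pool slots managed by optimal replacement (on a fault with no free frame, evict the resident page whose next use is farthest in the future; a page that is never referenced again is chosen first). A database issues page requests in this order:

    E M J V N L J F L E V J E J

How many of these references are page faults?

9

E → fault, frames {E}
M → fault, frames {E,M}
J → fault, frames {E,M,J}
V → fault, evict M, frames {E,J,V}
N → fault, evict V, frames {E,J,N}
L → fault, evict N, frames {E,J,L}
J → hit
F → fault, evict J, frames {E,L,F}
L → hit
E → hit
V → fault, evict F, frames {E,L,V}
J → fault, evict V, frames {E,L,J}
E → hit
J → hit
Page faults: 9.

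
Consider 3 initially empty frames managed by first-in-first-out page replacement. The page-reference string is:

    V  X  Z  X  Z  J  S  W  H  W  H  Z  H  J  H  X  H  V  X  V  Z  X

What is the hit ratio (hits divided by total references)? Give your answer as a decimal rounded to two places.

0.36

V -> fault, frames (V)
X -> fault, frames (V X)
Z -> fault, frames (V X Z)
X -> hit
Z -> hit
J -> fault, evict V, frames (X Z J)
S -> fault, evict X, frames (Z J S)
W -> fault, evict Z, frames (J S W)
H -> fault, evict J, frames (S W H)
W -> hit
H -> hit
Z -> fault, evict S, frames (W H Z)
H -> hit
J -> fault, evict W, frames (H Z J)
H -> hit
X -> fault, evict H, frames (Z J X)
H -> fault, evict Z, frames (J X H)
V -> fault, evict J, frames (X H V)
X -> hit
V -> hit
Z -> fault, evict X, frames (H V Z)
X -> fault, evict H, frames (V Z X)
Hits: 8 of 22 references → 8/22 = 0.3636.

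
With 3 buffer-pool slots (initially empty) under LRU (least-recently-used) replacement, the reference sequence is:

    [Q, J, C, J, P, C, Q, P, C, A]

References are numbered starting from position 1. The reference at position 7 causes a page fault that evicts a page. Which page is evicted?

J

pos 1: Q -> miss, frames (Q)
pos 2: J -> miss, frames (Q J)
pos 3: C -> miss, frames (Q J C)
pos 4: J -> hit
pos 5: P -> miss, evict Q, frames (C J P)
pos 6: C -> hit
pos 7: Q -> miss, evict J, frames (P C Q)
At position 7, page J is evicted.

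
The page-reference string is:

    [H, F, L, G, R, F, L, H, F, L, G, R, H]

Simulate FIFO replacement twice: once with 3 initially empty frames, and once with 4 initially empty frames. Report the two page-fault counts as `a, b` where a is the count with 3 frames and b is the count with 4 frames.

10, 11

3 frames: F F F F F F F F . . F F . → 10 faults.
4 frames: F F F F F . . F F F F F F → 11 faults.
11 > 10: adding a frame increased faults — Belady's anomaly.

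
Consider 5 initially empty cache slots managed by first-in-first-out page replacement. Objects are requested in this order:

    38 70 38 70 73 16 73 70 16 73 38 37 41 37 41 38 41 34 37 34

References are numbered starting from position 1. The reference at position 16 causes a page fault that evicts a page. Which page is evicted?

pos 1: 38 → fault, frames [38]
pos 2: 70 → fault, frames [38, 70]
pos 3: 38 → hit
pos 4: 70 → hit
pos 5: 73 → fault, frames [38, 70, 73]
pos 6: 16 → fault, frames [38, 70, 73, 16]
pos 7: 73 → hit
pos 8: 70 → hit
pos 9: 16 → hit
pos 10: 73 → hit
pos 11: 38 → hit
pos 12: 37 → fault, frames [38, 70, 73, 16, 37]
pos 13: 41 → fault, evict 38, frames [70, 73, 16, 37, 41]
pos 14: 37 → hit
pos 15: 41 → hit
pos 16: 38 → fault, evict 70, frames [73, 16, 37, 41, 38]
At position 16, page 70 is evicted.

70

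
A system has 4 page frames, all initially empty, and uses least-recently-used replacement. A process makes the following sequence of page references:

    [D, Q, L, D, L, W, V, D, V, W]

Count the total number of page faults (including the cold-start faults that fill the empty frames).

5

D -> fault, frames [D]
Q -> fault, frames [D, Q]
L -> fault, frames [D, Q, L]
D -> hit
L -> hit
W -> fault, frames [Q, D, L, W]
V -> fault, evict Q, frames [D, L, W, V]
D -> hit
V -> hit
W -> hit
Page faults: 5.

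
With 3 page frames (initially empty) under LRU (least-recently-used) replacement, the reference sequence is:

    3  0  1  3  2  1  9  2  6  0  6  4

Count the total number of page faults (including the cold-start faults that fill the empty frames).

8

3 → miss, frames [3]
0 → miss, frames [3, 0]
1 → miss, frames [3, 0, 1]
3 → hit
2 → miss, evict 0, frames [1, 3, 2]
1 → hit
9 → miss, evict 3, frames [2, 1, 9]
2 → hit
6 → miss, evict 1, frames [9, 2, 6]
0 → miss, evict 9, frames [2, 6, 0]
6 → hit
4 → miss, evict 2, frames [0, 6, 4]
Page faults: 8.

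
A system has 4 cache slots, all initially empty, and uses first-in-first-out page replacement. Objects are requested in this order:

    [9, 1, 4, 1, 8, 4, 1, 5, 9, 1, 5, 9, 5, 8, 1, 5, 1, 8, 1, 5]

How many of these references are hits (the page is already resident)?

9 -> fault, frames [9]
1 -> fault, frames [9, 1]
4 -> fault, frames [9, 1, 4]
1 -> hit
8 -> fault, frames [9, 1, 4, 8]
4 -> hit
1 -> hit
5 -> fault, evict 9, frames [1, 4, 8, 5]
9 -> fault, evict 1, frames [4, 8, 5, 9]
1 -> fault, evict 4, frames [8, 5, 9, 1]
5 -> hit
9 -> hit
5 -> hit
8 -> hit
1 -> hit
5 -> hit
1 -> hit
8 -> hit
1 -> hit
5 -> hit
Hits: 13.

13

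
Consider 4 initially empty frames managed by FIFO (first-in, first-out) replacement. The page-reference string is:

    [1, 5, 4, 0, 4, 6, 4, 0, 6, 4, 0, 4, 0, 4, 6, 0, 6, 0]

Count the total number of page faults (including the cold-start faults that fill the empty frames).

1: miss, frames [1]
5: miss, frames [1, 5]
4: miss, frames [1, 5, 4]
0: miss, frames [1, 5, 4, 0]
4: hit
6: miss, evict 1, frames [5, 4, 0, 6]
4: hit
0: hit
6: hit
4: hit
0: hit
4: hit
0: hit
4: hit
6: hit
0: hit
6: hit
0: hit
Page faults: 5.

5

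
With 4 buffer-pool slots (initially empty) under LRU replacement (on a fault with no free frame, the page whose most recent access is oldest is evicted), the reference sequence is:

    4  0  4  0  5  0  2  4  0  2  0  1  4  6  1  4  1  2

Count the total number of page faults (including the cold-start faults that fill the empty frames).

7

4 → fault, frames {4}
0 → fault, frames {4,0}
4 → hit
0 → hit
5 → fault, frames {4,0,5}
0 → hit
2 → fault, frames {4,5,0,2}
4 → hit
0 → hit
2 → hit
0 → hit
1 → fault, evict 5, frames {4,2,0,1}
4 → hit
6 → fault, evict 2, frames {0,1,4,6}
1 → hit
4 → hit
1 → hit
2 → fault, evict 0, frames {6,4,1,2}
Page faults: 7.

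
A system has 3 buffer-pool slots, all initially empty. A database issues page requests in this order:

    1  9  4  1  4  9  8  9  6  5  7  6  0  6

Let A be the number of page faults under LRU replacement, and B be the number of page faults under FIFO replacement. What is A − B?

Under LRU: F F F . . . F . F F F . F . → 8 faults.
Under FIFO: F F F . . . F . F F F . F F → 9 faults.
A − B = 8 − 9 = -1.

-1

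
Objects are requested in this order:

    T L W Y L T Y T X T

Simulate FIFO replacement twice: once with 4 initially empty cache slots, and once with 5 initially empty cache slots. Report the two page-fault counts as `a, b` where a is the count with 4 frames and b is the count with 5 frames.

4 frames: F F F F . . . . F F → 6 faults.
5 frames: F F F F . . . . F . → 5 faults.
5 < 6: adding a frame reduced faults, as is typical.

6, 5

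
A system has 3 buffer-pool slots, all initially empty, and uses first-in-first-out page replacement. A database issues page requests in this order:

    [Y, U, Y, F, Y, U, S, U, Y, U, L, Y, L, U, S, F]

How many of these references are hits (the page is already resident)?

Y -> fault, frames [Y]
U -> fault, frames [Y, U]
Y -> hit
F -> fault, frames [Y, U, F]
Y -> hit
U -> hit
S -> fault, evict Y, frames [U, F, S]
U -> hit
Y -> fault, evict U, frames [F, S, Y]
U -> fault, evict F, frames [S, Y, U]
L -> fault, evict S, frames [Y, U, L]
Y -> hit
L -> hit
U -> hit
S -> fault, evict Y, frames [U, L, S]
F -> fault, evict U, frames [L, S, F]
Hits: 7.

7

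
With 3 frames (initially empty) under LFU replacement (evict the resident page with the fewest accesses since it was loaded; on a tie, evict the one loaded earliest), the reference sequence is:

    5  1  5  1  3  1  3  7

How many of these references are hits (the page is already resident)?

4

5: fault, frames (5)
1: fault, frames (5 1)
5: hit
1: hit
3: fault, frames (5 1 3)
1: hit
3: hit
7: fault, evict 5, frames (1 3 7)
Hits: 4.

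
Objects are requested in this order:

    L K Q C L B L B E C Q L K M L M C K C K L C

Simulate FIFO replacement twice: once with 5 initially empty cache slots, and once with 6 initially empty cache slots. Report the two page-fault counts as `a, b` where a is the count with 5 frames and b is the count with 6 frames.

5 frames: F F F F . F . . F . . F F F . . F . . . . . → 10 faults.
6 frames: F F F F . F . . F . . . . F F . . F . . . . → 9 faults.
9 < 10: adding a frame reduced faults, as is typical.

10, 9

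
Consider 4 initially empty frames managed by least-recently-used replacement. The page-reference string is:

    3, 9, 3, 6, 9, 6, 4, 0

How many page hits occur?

3

3: miss, frames {3}
9: miss, frames {3,9}
3: hit
6: miss, frames {9,3,6}
9: hit
6: hit
4: miss, frames {3,9,6,4}
0: miss, evict 3, frames {9,6,4,0}
Hits: 3.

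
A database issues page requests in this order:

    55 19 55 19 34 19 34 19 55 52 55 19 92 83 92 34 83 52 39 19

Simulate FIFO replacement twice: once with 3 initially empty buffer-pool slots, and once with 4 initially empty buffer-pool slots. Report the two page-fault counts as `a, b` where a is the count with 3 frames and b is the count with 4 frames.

3 frames: F F . . F . . . . F F F F F . F . F F F → 12 faults.
4 frames: F F . . F . . . . F . . F F . . . . F F → 8 faults.
8 < 12: adding a frame reduced faults, as is typical.

12, 8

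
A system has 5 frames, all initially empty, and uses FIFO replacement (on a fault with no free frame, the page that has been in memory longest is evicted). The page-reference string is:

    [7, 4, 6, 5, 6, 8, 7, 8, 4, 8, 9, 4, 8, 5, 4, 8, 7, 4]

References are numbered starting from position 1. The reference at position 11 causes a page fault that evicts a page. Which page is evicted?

pos 1: 7 → fault, frames [7]
pos 2: 4 → fault, frames [7, 4]
pos 3: 6 → fault, frames [7, 4, 6]
pos 4: 5 → fault, frames [7, 4, 6, 5]
pos 5: 6 → hit
pos 6: 8 → fault, frames [7, 4, 6, 5, 8]
pos 7: 7 → hit
pos 8: 8 → hit
pos 9: 4 → hit
pos 10: 8 → hit
pos 11: 9 → fault, evict 7, frames [4, 6, 5, 8, 9]
At position 11, page 7 is evicted.

7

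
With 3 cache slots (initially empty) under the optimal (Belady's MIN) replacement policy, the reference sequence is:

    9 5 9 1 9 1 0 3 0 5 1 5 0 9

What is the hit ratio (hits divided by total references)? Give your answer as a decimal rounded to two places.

9: fault, frames {9}
5: fault, frames {9,5}
9: hit
1: fault, frames {9,5,1}
9: hit
1: hit
0: fault, evict 9, frames {5,1,0}
3: fault, evict 1, frames {5,0,3}
0: hit
5: hit
1: fault, evict 3, frames {5,0,1}
5: hit
0: hit
9: fault, evict 1, frames {5,0,9}
Hits: 7 of 14 references → 7/14 = 0.5000.

0.50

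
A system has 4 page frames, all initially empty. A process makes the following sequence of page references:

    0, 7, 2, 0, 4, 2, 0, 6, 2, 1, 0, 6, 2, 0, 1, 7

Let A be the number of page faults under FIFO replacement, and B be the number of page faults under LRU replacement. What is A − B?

2

Under FIFO: F F F . F . . F . F F . F . . F → 9 faults.
Under LRU: F F F . F . . F . F . . . . . F → 7 faults.
A − B = 9 − 7 = 2.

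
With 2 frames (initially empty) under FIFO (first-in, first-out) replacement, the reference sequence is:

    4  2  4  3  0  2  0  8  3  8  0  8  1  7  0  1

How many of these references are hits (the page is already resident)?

4 → miss, frames (4)
2 → miss, frames (4 2)
4 → hit
3 → miss, evict 4, frames (2 3)
0 → miss, evict 2, frames (3 0)
2 → miss, evict 3, frames (0 2)
0 → hit
8 → miss, evict 0, frames (2 8)
3 → miss, evict 2, frames (8 3)
8 → hit
0 → miss, evict 8, frames (3 0)
8 → miss, evict 3, frames (0 8)
1 → miss, evict 0, frames (8 1)
7 → miss, evict 8, frames (1 7)
0 → miss, evict 1, frames (7 0)
1 → miss, evict 7, frames (0 1)
Hits: 3.

3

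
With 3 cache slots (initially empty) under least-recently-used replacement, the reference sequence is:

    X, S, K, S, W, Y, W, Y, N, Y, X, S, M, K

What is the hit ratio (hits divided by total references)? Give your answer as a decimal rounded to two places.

0.29

X → fault, frames (X)
S → fault, frames (X S)
K → fault, frames (X S K)
S → hit
W → fault, evict X, frames (K S W)
Y → fault, evict K, frames (S W Y)
W → hit
Y → hit
N → fault, evict S, frames (W Y N)
Y → hit
X → fault, evict W, frames (N Y X)
S → fault, evict N, frames (Y X S)
M → fault, evict Y, frames (X S M)
K → fault, evict X, frames (S M K)
Hits: 4 of 14 references → 4/14 = 0.2857.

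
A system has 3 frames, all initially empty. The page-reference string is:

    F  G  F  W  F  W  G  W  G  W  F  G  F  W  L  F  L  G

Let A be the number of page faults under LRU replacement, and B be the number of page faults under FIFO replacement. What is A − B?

Under LRU: F F . F . . . . . . . . . . F . . F → 5 faults.
Under FIFO: F F . F . . . . . . . . . . F F . F → 6 faults.
A − B = 5 − 6 = -1.

-1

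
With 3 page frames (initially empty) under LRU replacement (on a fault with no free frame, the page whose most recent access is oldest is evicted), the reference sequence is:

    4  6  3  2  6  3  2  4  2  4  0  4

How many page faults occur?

6

4 -> miss, frames (4)
6 -> miss, frames (4 6)
3 -> miss, frames (4 6 3)
2 -> miss, evict 4, frames (6 3 2)
6 -> hit
3 -> hit
2 -> hit
4 -> miss, evict 6, frames (3 2 4)
2 -> hit
4 -> hit
0 -> miss, evict 3, frames (2 4 0)
4 -> hit
Page faults: 6.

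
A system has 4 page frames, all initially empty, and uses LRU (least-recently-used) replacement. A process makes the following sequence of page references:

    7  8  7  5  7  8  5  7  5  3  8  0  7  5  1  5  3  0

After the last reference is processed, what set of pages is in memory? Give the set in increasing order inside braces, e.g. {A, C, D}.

{0, 1, 3, 5}

7: miss, frames {7}
8: miss, frames {7,8}
7: hit
5: miss, frames {8,7,5}
7: hit
8: hit
5: hit
7: hit
5: hit
3: miss, frames {8,7,5,3}
8: hit
0: miss, evict 7, frames {5,3,8,0}
7: miss, evict 5, frames {3,8,0,7}
5: miss, evict 3, frames {8,0,7,5}
1: miss, evict 8, frames {0,7,5,1}
5: hit
3: miss, evict 0, frames {7,1,5,3}
0: miss, evict 7, frames {1,5,3,0}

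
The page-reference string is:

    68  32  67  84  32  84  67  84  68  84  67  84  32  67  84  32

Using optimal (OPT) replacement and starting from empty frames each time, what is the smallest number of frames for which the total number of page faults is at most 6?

3

f=1: 16 faults
f=2: 9 faults
f=3: 6 faults
f=4: 4 faults
Smallest f with faults ≤ 6 is 3.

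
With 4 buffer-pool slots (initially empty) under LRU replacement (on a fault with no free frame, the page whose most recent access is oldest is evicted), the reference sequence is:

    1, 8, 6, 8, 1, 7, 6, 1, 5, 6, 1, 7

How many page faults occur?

1 -> fault, frames (1)
8 -> fault, frames (1 8)
6 -> fault, frames (1 8 6)
8 -> hit
1 -> hit
7 -> fault, frames (6 8 1 7)
6 -> hit
1 -> hit
5 -> fault, evict 8, frames (7 6 1 5)
6 -> hit
1 -> hit
7 -> hit
Page faults: 5.

5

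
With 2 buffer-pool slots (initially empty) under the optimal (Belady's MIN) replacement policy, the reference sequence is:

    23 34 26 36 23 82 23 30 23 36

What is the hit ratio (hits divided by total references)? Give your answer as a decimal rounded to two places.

23 -> fault, frames [23]
34 -> fault, frames [23, 34]
26 -> fault, evict 34, frames [23, 26]
36 -> fault, evict 26, frames [23, 36]
23 -> hit
82 -> fault, evict 36, frames [23, 82]
23 -> hit
30 -> fault, evict 82, frames [23, 30]
23 -> hit
36 -> fault, evict 30, frames [23, 36]
Hits: 3 of 10 references → 3/10 = 0.3000.

0.30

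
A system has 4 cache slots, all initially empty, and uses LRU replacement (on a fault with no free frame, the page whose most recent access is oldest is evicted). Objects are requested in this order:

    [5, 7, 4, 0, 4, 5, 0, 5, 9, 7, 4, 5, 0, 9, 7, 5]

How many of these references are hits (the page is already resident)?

5 -> fault, frames (5)
7 -> fault, frames (5 7)
4 -> fault, frames (5 7 4)
0 -> fault, frames (5 7 4 0)
4 -> hit
5 -> hit
0 -> hit
5 -> hit
9 -> fault, evict 7, frames (4 0 5 9)
7 -> fault, evict 4, frames (0 5 9 7)
4 -> fault, evict 0, frames (5 9 7 4)
5 -> hit
0 -> fault, evict 9, frames (7 4 5 0)
9 -> fault, evict 7, frames (4 5 0 9)
7 -> fault, evict 4, frames (5 0 9 7)
5 -> hit
Hits: 6.

6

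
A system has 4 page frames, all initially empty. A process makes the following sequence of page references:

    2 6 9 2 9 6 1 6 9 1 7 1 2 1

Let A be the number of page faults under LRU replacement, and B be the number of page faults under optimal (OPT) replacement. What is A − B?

1

Under LRU: F F F . . . F . . . F . F . → 6 faults.
Under OPT: F F F . . . F . . . F . . . → 5 faults.
A − B = 6 − 5 = 1.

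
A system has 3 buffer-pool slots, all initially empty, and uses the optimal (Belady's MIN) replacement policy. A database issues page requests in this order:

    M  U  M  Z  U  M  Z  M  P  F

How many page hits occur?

M -> miss, frames {M}
U -> miss, frames {M,U}
M -> hit
Z -> miss, frames {M,U,Z}
U -> hit
M -> hit
Z -> hit
M -> hit
P -> miss, evict Z, frames {M,U,P}
F -> miss, evict P, frames {M,U,F}
Hits: 5.

5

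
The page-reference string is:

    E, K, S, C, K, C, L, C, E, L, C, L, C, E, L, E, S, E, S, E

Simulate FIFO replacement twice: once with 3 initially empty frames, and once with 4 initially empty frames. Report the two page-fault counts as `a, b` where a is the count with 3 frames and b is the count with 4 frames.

7, 6

3 frames: F F F F . . F . F . . . . . . . F . . . → 7 faults.
4 frames: F F F F . . F . F . . . . . . . . . . . → 6 faults.
6 < 7: adding a frame reduced faults, as is typical.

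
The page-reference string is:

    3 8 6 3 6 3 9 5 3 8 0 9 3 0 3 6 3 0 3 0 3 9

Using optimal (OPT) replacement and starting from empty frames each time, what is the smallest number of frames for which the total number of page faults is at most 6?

f=1: 22 faults
f=2: 12 faults
f=3: 9 faults
f=4: 7 faults
f=5: 6 faults
f=6: 6 faults
Smallest f with faults ≤ 6 is 5.

5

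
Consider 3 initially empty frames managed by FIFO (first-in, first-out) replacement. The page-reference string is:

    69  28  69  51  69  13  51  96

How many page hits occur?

3

69 -> fault, frames {69}
28 -> fault, frames {69,28}
69 -> hit
51 -> fault, frames {69,28,51}
69 -> hit
13 -> fault, evict 69, frames {28,51,13}
51 -> hit
96 -> fault, evict 28, frames {51,13,96}
Hits: 3.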